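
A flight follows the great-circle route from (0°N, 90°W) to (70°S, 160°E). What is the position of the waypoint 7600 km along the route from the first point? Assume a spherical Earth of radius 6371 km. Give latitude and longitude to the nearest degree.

≈ (62°S, 129°W)

Write both endpoints as unit vectors p₁, p₂ with components (cos φ cos λ, cos φ sin λ, sin φ).
The central angle between the endpoints is δ = arccos(p₁·p₂) ≈ 1.688 rad (96.7°). The total great-circle distance is δ·R ≈ 1.688 × 6371 ≈ 10755 km, so the target fraction is f = 7600/10755 ≈ 0.707.
Interpolate at f ≈ 0.707 with slerp weights a = sin((1−f)δ)/sin δ ≈ 0.478, b = sin(fδ)/sin δ ≈ 0.936.
p = a·p₁ + b·p₂ ≈ (-0.301, -0.369, -0.879); φ = arcsin(p_z) ≈ -61.57°, λ = atan2(p_y, p_x) ≈ -129.19°.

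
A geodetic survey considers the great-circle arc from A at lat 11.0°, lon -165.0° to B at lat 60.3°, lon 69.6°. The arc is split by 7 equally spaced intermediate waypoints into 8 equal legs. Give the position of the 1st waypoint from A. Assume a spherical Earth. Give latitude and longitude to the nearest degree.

The haversine formula gives a central angle δ ≈ 1.687 rad (96.7°) between the endpoints.
Interpolate at f = 1/8 with slerp weights a = sin((1−f)δ)/sin δ ≈ 1.002, b = sin(fδ)/sin δ ≈ 0.211.
p = a·p₁ + b·p₂ ≈ (-0.914, -0.157, 0.374); φ = arcsin(p_z) ≈ 21.98°, λ = atan2(p_y, p_x) ≈ -170.27°.

≈ lat 22°, lon -170°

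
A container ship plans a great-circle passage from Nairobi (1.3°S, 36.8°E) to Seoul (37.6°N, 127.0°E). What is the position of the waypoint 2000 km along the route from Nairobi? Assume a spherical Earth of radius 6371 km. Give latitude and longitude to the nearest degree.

≈ 10°N, 51°E

From cos δ = sin φ₁ sin φ₂ + cos φ₁ cos φ₂ cos Δλ, the central angle is δ ≈ 1.587 rad (91.0°). The total great-circle distance is δ·R ≈ 1.587 × 6371 ≈ 10113 km, so the target fraction is f = 2000/10113 ≈ 0.198.
Interpolate at f ≈ 0.198 with slerp weights a = sin((1−f)δ)/sin δ ≈ 0.956, b = sin(fδ)/sin δ ≈ 0.309.
p = a·p₁ + b·p₂ ≈ (0.618, 0.768, 0.167); φ = arcsin(p_z) ≈ 9.60°, λ = atan2(p_y, p_x) ≈ 51.17°.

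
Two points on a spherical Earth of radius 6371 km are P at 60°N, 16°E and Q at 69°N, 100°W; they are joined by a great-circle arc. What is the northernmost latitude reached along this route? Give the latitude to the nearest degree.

The great circle lies in the plane with unit normal n̂ = (p₁ × p₂)/|p₁ × p₂|.
Here n̂_z ≈ -0.236; the vertex latitude is φ_max = arccos|n̂_z| ≈ 76.4°.

≈ 76°N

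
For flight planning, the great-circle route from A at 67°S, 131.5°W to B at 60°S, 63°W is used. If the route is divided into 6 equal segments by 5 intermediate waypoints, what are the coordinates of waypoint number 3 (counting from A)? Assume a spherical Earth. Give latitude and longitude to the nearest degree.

≈ 68°S, 92°W

Convert each endpoint to a unit vector on the sphere (x = cos φ cos λ, y = cos φ sin λ, z = sin φ).
The central angle between the endpoints is δ = arccos(p₁·p₂) ≈ 0.518 rad (29.7°).
Interpolate at f = 3/6 with slerp weights a = sin((1−f)δ)/sin δ ≈ 0.517, b = sin(fδ)/sin δ ≈ 0.517.
p = a·p₁ + b·p₂ ≈ (-0.017, -0.382, -0.924); φ = arcsin(p_z) ≈ -67.53°, λ = atan2(p_y, p_x) ≈ -92.48°.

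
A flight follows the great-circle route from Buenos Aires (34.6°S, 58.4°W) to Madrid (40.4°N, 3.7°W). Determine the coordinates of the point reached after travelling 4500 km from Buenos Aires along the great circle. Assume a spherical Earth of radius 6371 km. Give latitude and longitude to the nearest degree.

≈ (1°S, 35°W)

From cos δ = sin φ₁ sin φ₂ + cos φ₁ cos φ₂ cos Δλ, the central angle is δ ≈ 1.577 rad (90.3°). The total great-circle distance is δ·R ≈ 1.577 × 6371 ≈ 10045 km, so the target fraction is f = 4500/10045 ≈ 0.448.
Interpolate at f ≈ 0.448 with slerp weights a = sin((1−f)δ)/sin δ ≈ 0.765, b = sin(fδ)/sin δ ≈ 0.649.
p = a·p₁ + b·p₂ ≈ (0.823, -0.568, -0.013); φ = arcsin(p_z) ≈ -0.77°, λ = atan2(p_y, p_x) ≈ -34.61°.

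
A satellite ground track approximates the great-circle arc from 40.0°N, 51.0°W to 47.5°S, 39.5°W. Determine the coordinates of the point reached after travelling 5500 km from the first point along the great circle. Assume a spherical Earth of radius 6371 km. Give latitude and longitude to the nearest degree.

≈ 9°S, 45°W

Write both endpoints as unit vectors p₁, p₂ with components (cos φ cos λ, cos φ sin λ, sin φ).
The central angle between the endpoints is δ = arccos(p₁·p₂) ≈ 1.538 rad (88.1°). The total great-circle distance is δ·R ≈ 1.538 × 6371 ≈ 9796 km, so the target fraction is f = 5500/9796 ≈ 0.561.
Interpolate at f ≈ 0.561 with slerp weights a = sin((1−f)δ)/sin δ ≈ 0.625, b = sin(fδ)/sin δ ≈ 0.760.
p = a·p₁ + b·p₂ ≈ (0.698, -0.699, -0.159); φ = arcsin(p_z) ≈ -9.15°, λ = atan2(p_y, p_x) ≈ -45.05°.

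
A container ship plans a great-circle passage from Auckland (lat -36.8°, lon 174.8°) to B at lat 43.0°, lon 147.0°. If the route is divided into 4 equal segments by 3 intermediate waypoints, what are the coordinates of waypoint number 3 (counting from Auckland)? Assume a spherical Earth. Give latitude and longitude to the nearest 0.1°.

Write both endpoints as unit vectors p₁, p₂ with components (cos φ cos λ, cos φ sin λ, sin φ).
The central angle between the endpoints is δ = arccos(p₁·p₂) ≈ 1.461 rad (83.7°).
Interpolate at f = 3/4 with slerp weights a = sin((1−f)δ)/sin δ ≈ 0.359, b = sin(fδ)/sin δ ≈ 0.895.
p = a·p₁ + b·p₂ ≈ (-0.835, 0.382, 0.395); φ = arcsin(p_z) ≈ 23.26°, λ = atan2(p_y, p_x) ≈ 155.40°.

≈ lat 23.3°, lon 155.4°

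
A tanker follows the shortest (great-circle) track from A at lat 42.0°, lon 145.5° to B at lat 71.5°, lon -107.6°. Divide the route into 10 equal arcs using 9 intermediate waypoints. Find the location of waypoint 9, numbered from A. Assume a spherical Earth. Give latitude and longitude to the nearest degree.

Convert each endpoint to a unit vector on the sphere (x = cos φ cos λ, y = cos φ sin λ, z = sin φ).
The central angle between the endpoints is δ = arccos(p₁·p₂) ≈ 0.969 rad (55.5°).
Interpolate at f = 9/10 with slerp weights a = sin((1−f)δ)/sin δ ≈ 0.117, b = sin(fδ)/sin δ ≈ 0.929.
p = a·p₁ + b·p₂ ≈ (-0.161, -0.232, 0.959); φ = arcsin(p_z) ≈ 73.62°, λ = atan2(p_y, p_x) ≈ -124.81°.

≈ lat 74°, lon -125°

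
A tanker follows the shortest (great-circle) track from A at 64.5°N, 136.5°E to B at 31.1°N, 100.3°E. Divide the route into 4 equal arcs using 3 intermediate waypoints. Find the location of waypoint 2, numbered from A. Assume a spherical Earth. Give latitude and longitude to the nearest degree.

From cos δ = sin φ₁ sin φ₂ + cos φ₁ cos φ₂ cos Δλ, the central angle is δ ≈ 0.702 rad (40.2°).
Interpolate at f = 2/4 with slerp weights a = sin((1−f)δ)/sin δ ≈ 0.532, b = sin(fδ)/sin δ ≈ 0.532.
p = a·p₁ + b·p₂ ≈ (-0.248, 0.606, 0.756); φ = arcsin(p_z) ≈ 49.08°, λ = atan2(p_y, p_x) ≈ 112.23°.

≈ 49°N, 112°E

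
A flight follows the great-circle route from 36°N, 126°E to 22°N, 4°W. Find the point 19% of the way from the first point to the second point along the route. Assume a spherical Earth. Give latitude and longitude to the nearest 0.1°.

Write both endpoints as unit vectors p₁, p₂ with components (cos φ cos λ, cos φ sin λ, sin φ).
The central angle between the endpoints is δ = arccos(p₁·p₂) ≈ 1.836 rad (105.2°).
Interpolate at f = 0.19 with slerp weights a = sin((1−f)δ)/sin δ ≈ 1.033, b = sin(fδ)/sin δ ≈ 0.354.
p = a·p₁ + b·p₂ ≈ (-0.163, 0.653, 0.740); φ = arcsin(p_z) ≈ 47.70°, λ = atan2(p_y, p_x) ≈ 104.05°.

≈ 47.7°N, 104.1°E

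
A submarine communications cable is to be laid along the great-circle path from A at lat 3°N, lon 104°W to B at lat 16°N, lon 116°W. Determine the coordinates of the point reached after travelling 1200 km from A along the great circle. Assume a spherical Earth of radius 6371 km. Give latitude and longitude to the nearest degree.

Convert each endpoint to a unit vector on the sphere (x = cos φ cos λ, y = cos φ sin λ, z = sin φ).
The central angle between the endpoints is δ = arccos(p₁·p₂) ≈ 0.307 rad (17.6°). The total great-circle distance is δ·R ≈ 0.307 × 6371 ≈ 1953 km, so the target fraction is f = 1200/1953 ≈ 0.615.
Interpolate at f ≈ 0.615 with slerp weights a = sin((1−f)δ)/sin δ ≈ 0.391, b = sin(fδ)/sin δ ≈ 0.621.
p = a·p₁ + b·p₂ ≈ (-0.356, -0.915, 0.191); φ = arcsin(p_z) ≈ 11.04°, λ = atan2(p_y, p_x) ≈ -111.26°.

≈ lat 11°N, lon 111°W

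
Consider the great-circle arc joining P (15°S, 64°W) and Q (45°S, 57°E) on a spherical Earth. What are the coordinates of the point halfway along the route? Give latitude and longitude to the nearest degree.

Convert each endpoint to a unit vector on the sphere (x = cos φ cos λ, y = cos φ sin λ, z = sin φ).
The central angle between the endpoints is δ = arccos(p₁·p₂) ≈ 1.740 rad (99.7°).
Interpolate at f = 1/2 with slerp weights a = sin((1−f)δ)/sin δ ≈ 0.776, b = sin(fδ)/sin δ ≈ 0.776.
p = a·p₁ + b·p₂ ≈ (0.627, -0.213, -0.749); φ = arcsin(p_z) ≈ -48.52°, λ = atan2(p_y, p_x) ≈ -18.79°.

≈ (49°S, 19°W)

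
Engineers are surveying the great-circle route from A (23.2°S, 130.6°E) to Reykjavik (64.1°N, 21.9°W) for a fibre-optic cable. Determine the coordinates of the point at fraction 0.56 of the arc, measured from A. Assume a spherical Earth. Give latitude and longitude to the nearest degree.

≈ (49°N, 105°E)

Write both endpoints as unit vectors p₁, p₂ with components (cos φ cos λ, cos φ sin λ, sin φ).
The central angle between the endpoints is δ = arccos(p₁·p₂) ≈ 2.361 rad (135.3°).
Interpolate at f = 0.56 with slerp weights a = sin((1−f)δ)/sin δ ≈ 1.225, b = sin(fδ)/sin δ ≈ 1.377.
p = a·p₁ + b·p₂ ≈ (-0.174, 0.630, 0.757); φ = arcsin(p_z) ≈ 49.16°, λ = atan2(p_y, p_x) ≈ 105.46°.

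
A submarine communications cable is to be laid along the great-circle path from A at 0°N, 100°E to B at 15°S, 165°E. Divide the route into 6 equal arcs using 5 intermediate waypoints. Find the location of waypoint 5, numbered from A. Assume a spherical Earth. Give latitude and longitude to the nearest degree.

≈ 13°S, 154°E

Write both endpoints as unit vectors p₁, p₂ with components (cos φ cos λ, cos φ sin λ, sin φ).
The central angle between the endpoints is δ = arccos(p₁·p₂) ≈ 1.150 rad (65.9°).
Interpolate at f = 5/6 with slerp weights a = sin((1−f)δ)/sin δ ≈ 0.209, b = sin(fδ)/sin δ ≈ 0.896.
p = a·p₁ + b·p₂ ≈ (-0.873, 0.430, -0.232); φ = arcsin(p_z) ≈ -13.42°, λ = atan2(p_y, p_x) ≈ 153.79°.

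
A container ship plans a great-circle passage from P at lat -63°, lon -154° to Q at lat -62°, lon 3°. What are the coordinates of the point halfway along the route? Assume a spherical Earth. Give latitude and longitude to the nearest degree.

≈ lat -84°, lon -71°

Convert each endpoint to a unit vector on the sphere (x = cos φ cos λ, y = cos φ sin λ, z = sin φ).
The central angle between the endpoints is δ = arccos(p₁·p₂) ≈ 0.939 rad (53.8°).
Interpolate at f = 1/2 with slerp weights a = sin((1−f)δ)/sin δ ≈ 0.561, b = sin(fδ)/sin δ ≈ 0.561.
p = a·p₁ + b·p₂ ≈ (0.034, -0.098, -0.995); φ = arcsin(p_z) ≈ -84.05°, λ = atan2(p_y, p_x) ≈ -70.79°.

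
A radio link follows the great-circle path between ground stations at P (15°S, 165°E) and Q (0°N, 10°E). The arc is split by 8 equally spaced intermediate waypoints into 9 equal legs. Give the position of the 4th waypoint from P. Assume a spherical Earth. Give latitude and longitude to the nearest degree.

≈ (32°S, 93°E)

Convert each endpoint to a unit vector on the sphere (x = cos φ cos λ, y = cos φ sin λ, z = sin φ).
The central angle between the endpoints is δ = arccos(p₁·p₂) ≈ 2.637 rad (151.1°).
Interpolate at f = 4/9 with slerp weights a = sin((1−f)δ)/sin δ ≈ 2.057, b = sin(fδ)/sin δ ≈ 1.907.
p = a·p₁ + b·p₂ ≈ (-0.042, 0.845, -0.532); φ = arcsin(p_z) ≈ -32.17°, λ = atan2(p_y, p_x) ≈ 92.84°.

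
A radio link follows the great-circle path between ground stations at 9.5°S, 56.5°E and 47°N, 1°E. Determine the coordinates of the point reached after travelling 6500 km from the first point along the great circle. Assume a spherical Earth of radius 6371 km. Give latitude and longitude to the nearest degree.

The haversine formula gives a central angle δ ≈ 1.307 rad (74.9°) between the endpoints. The total great-circle distance is δ·R ≈ 1.307 × 6371 ≈ 8330 km, so the target fraction is f = 6500/8330 ≈ 0.780.
Interpolate at f ≈ 0.780 with slerp weights a = sin((1−f)δ)/sin δ ≈ 0.293, b = sin(fδ)/sin δ ≈ 0.883.
p = a·p₁ + b·p₂ ≈ (0.762, 0.252, 0.597); φ = arcsin(p_z) ≈ 36.66°, λ = atan2(p_y, p_x) ≈ 18.30°.

≈ 37°N, 18°E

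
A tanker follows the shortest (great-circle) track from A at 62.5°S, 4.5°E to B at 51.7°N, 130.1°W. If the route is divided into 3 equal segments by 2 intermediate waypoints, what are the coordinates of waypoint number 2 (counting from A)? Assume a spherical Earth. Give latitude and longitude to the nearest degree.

≈ 10°N, 94°W

Convert each endpoint to a unit vector on the sphere (x = cos φ cos λ, y = cos φ sin λ, z = sin φ).
The central angle between the endpoints is δ = arccos(p₁·p₂) ≈ 2.684 rad (153.8°).
Interpolate at f = 2/3 with slerp weights a = sin((1−f)δ)/sin δ ≈ 1.765, b = sin(fδ)/sin δ ≈ 2.209.
p = a·p₁ + b·p₂ ≈ (-0.069, -0.983, 0.168); φ = arcsin(p_z) ≈ 9.68°, λ = atan2(p_y, p_x) ≈ -94.04°.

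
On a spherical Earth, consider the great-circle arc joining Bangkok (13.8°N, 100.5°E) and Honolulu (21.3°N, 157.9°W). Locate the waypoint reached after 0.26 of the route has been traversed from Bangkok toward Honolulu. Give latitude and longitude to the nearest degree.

Convert each endpoint to a unit vector on the sphere (x = cos φ cos λ, y = cos φ sin λ, z = sin φ).
The central angle between the endpoints is δ = arccos(p₁·p₂) ≈ 1.666 rad (95.5°).
Interpolate at f = 0.26 with slerp weights a = sin((1−f)δ)/sin δ ≈ 0.948, b = sin(fδ)/sin δ ≈ 0.422.
p = a·p₁ + b·p₂ ≈ (-0.532, 0.757, 0.379); φ = arcsin(p_z) ≈ 22.29°, λ = atan2(p_y, p_x) ≈ 125.08°.

≈ (22°N, 125°E)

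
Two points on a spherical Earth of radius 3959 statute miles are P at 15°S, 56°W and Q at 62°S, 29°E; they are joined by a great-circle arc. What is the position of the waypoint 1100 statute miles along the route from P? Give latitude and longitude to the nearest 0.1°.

From cos δ = sin φ₁ sin φ₂ + cos φ₁ cos φ₂ cos Δλ, the central angle is δ ≈ 1.299 rad (74.5°). The total great-circle distance is δ·R ≈ 1.299 × 3959 ≈ 5144 mi, so the target fraction is f = 1100/5144 ≈ 0.214.
Interpolate at f ≈ 0.214 with slerp weights a = sin((1−f)δ)/sin δ ≈ 0.885, b = sin(fδ)/sin δ ≈ 0.285.
p = a·p₁ + b·p₂ ≈ (0.595, -0.644, -0.481); φ = arcsin(p_z) ≈ -28.72°, λ = atan2(p_y, p_x) ≈ -47.27°.

≈ 28.7°S, 47.3°W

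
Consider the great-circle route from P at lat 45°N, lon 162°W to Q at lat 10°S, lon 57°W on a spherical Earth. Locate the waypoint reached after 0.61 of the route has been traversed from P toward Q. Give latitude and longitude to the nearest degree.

≈ lat 19°N, lon 88°W

Convert each endpoint to a unit vector on the sphere (x = cos φ cos λ, y = cos φ sin λ, z = sin φ).
The central angle between the endpoints is δ = arccos(p₁·p₂) ≈ 1.879 rad (107.6°).
Interpolate at f = 0.61 with slerp weights a = sin((1−f)δ)/sin δ ≈ 0.702, b = sin(fδ)/sin δ ≈ 0.956.
p = a·p₁ + b·p₂ ≈ (0.041, -0.943, 0.330); φ = arcsin(p_z) ≈ 19.29°, λ = atan2(p_y, p_x) ≈ -87.52°.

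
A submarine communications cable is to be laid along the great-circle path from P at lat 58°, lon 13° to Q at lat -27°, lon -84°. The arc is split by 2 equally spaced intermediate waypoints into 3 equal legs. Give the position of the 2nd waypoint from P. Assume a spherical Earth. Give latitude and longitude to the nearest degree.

The haversine formula gives a central angle δ ≈ 2.029 rad (116.3°) between the endpoints.
Interpolate at f = 2/3 with slerp weights a = sin((1−f)δ)/sin δ ≈ 0.698, b = sin(fδ)/sin δ ≈ 1.089.
p = a·p₁ + b·p₂ ≈ (0.462, -0.882, 0.098); φ = arcsin(p_z) ≈ 5.61°, λ = atan2(p_y, p_x) ≈ -62.35°.

≈ lat 6°, lon -62°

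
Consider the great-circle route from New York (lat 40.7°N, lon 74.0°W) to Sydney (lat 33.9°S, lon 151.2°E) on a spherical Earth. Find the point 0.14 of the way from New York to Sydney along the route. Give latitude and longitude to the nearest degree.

Write both endpoints as unit vectors p₁, p₂ with components (cos φ cos λ, cos φ sin λ, sin φ).
The central angle between the endpoints is δ = arccos(p₁·p₂) ≈ 2.510 rad (143.8°).
Interpolate at f = 0.14 with slerp weights a = sin((1−f)δ)/sin δ ≈ 1.409, b = sin(fδ)/sin δ ≈ 0.583.
p = a·p₁ + b·p₂ ≈ (-0.130, -0.794, 0.594); φ = arcsin(p_z) ≈ 36.44°, λ = atan2(p_y, p_x) ≈ -99.26°.

≈ lat 36°N, lon 99°W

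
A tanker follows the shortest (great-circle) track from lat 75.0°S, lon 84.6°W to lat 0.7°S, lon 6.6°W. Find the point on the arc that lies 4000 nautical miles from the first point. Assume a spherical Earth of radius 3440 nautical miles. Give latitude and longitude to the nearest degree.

≈ lat 20°S, lon 12°W

Write both endpoints as unit vectors p₁, p₂ with components (cos φ cos λ, cos φ sin λ, sin φ).
The central angle between the endpoints is δ = arccos(p₁·p₂) ≈ 1.505 rad (86.2°). The total great-circle distance is δ·R ≈ 1.505 × 3440 ≈ 5178 nmi, so the target fraction is f = 4000/5178 ≈ 0.773.
Interpolate at f ≈ 0.773 with slerp weights a = sin((1−f)δ)/sin δ ≈ 0.336, b = sin(fδ)/sin δ ≈ 0.920.
p = a·p₁ + b·p₂ ≈ (0.922, -0.192, -0.336); φ = arcsin(p_z) ≈ -19.65°, λ = atan2(p_y, p_x) ≈ -11.79°.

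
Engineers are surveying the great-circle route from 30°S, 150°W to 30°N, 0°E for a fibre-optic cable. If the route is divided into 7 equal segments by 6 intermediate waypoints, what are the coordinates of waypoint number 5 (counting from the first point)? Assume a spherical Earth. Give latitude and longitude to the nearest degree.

The haversine formula gives a central angle δ ≈ 2.689 rad (154.1°) between the endpoints.
Interpolate at f = 5/7 with slerp weights a = sin((1−f)δ)/sin δ ≈ 1.591, b = sin(fδ)/sin δ ≈ 2.150.
p = a·p₁ + b·p₂ ≈ (0.669, -0.689, 0.280); φ = arcsin(p_z) ≈ 16.24°, λ = atan2(p_y, p_x) ≈ -45.84°.

≈ 16°N, 46°W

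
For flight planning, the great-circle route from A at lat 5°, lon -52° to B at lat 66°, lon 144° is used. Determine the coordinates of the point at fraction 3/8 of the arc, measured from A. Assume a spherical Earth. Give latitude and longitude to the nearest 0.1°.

From cos δ = sin φ₁ sin φ₂ + cos φ₁ cos φ₂ cos Δλ, the central angle is δ ≈ 1.886 rad (108.1°).
Interpolate at f = 3/8 with slerp weights a = sin((1−f)δ)/sin δ ≈ 0.972, b = sin(fδ)/sin δ ≈ 0.683.
p = a·p₁ + b·p₂ ≈ (0.371, -0.600, 0.709); φ = arcsin(p_z) ≈ 45.15°, λ = atan2(p_y, p_x) ≈ -58.24°.

≈ lat 45.2°, lon -58.2°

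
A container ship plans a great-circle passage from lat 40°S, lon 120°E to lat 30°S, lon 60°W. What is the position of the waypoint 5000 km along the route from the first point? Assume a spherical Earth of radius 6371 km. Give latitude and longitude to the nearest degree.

≈ lat 85°S, lon 120°E

From cos δ = sin φ₁ sin φ₂ + cos φ₁ cos φ₂ cos Δλ, the central angle is δ ≈ 1.920 rad (110.0°). The total great-circle distance is δ·R ≈ 1.920 × 6371 ≈ 12231 km, so the target fraction is f = 5000/12231 ≈ 0.409.
Interpolate at f ≈ 0.409 with slerp weights a = sin((1−f)δ)/sin δ ≈ 0.965, b = sin(fδ)/sin δ ≈ 0.752.
p = a·p₁ + b·p₂ ≈ (-0.044, 0.076, -0.996); φ = arcsin(p_z) ≈ -84.97°, λ = atan2(p_y, p_x) ≈ 120.00°.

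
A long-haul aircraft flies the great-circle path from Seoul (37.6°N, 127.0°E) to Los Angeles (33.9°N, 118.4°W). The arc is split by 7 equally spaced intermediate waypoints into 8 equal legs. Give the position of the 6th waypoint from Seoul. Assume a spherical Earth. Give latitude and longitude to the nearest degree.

≈ 47°N, 141°W

Write both endpoints as unit vectors p₁, p₂ with components (cos φ cos λ, cos φ sin λ, sin φ).
The central angle between the endpoints is δ = arccos(p₁·p₂) ≈ 1.504 rad (86.2°).
Interpolate at f = 6/8 with slerp weights a = sin((1−f)δ)/sin δ ≈ 0.368, b = sin(fδ)/sin δ ≈ 0.906.
p = a·p₁ + b·p₂ ≈ (-0.533, -0.428, 0.730); φ = arcsin(p_z) ≈ 46.86°, λ = atan2(p_y, p_x) ≈ -141.22°.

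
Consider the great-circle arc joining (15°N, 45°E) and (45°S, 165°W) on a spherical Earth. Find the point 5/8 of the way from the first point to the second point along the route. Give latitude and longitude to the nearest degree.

≈ (52°S, 111°E)

Write both endpoints as unit vectors p₁, p₂ with components (cos φ cos λ, cos φ sin λ, sin φ).
The central angle between the endpoints is δ = arccos(p₁·p₂) ≈ 2.457 rad (140.8°).
Interpolate at f = 5/8 with slerp weights a = sin((1−f)δ)/sin δ ≈ 1.259, b = sin(fδ)/sin δ ≈ 1.580.
p = a·p₁ + b·p₂ ≈ (-0.219, 0.571, -0.791); φ = arcsin(p_z) ≈ -52.31°, λ = atan2(p_y, p_x) ≈ 111.01°.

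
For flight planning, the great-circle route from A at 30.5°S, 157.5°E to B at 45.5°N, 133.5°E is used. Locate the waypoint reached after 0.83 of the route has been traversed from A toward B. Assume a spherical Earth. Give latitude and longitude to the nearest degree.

≈ 33°N, 139°E

Write both endpoints as unit vectors p₁, p₂ with components (cos φ cos λ, cos φ sin λ, sin φ).
The central angle between the endpoints is δ = arccos(p₁·p₂) ≈ 1.380 rad (79.1°).
Interpolate at f = 0.83 with slerp weights a = sin((1−f)δ)/sin δ ≈ 0.237, b = sin(fδ)/sin δ ≈ 0.928.
p = a·p₁ + b·p₂ ≈ (-0.636, 0.550, 0.542); φ = arcsin(p_z) ≈ 32.79°, λ = atan2(p_y, p_x) ≈ 139.16°.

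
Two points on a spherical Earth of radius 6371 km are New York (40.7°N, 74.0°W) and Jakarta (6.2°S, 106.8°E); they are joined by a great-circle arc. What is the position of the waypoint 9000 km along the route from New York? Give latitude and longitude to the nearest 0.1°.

From cos δ = sin φ₁ sin φ₂ + cos φ₁ cos φ₂ cos Δλ, the central angle is δ ≈ 2.539 rad (145.5°). The total great-circle distance is δ·R ≈ 2.539 × 6371 ≈ 16178 km, so the target fraction is f = 9000/16178 ≈ 0.556.
Interpolate at f ≈ 0.556 with slerp weights a = sin((1−f)δ)/sin δ ≈ 1.594, b = sin(fδ)/sin δ ≈ 1.743.
p = a·p₁ + b·p₂ ≈ (-0.168, 0.497, 0.851); φ = arcsin(p_z) ≈ 58.34°, λ = atan2(p_y, p_x) ≈ 108.64°.

≈ (58.3°N, 108.6°E)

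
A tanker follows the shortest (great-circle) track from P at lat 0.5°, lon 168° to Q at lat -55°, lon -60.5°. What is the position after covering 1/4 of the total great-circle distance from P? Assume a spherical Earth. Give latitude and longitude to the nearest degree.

Convert each endpoint to a unit vector on the sphere (x = cos φ cos λ, y = cos φ sin λ, z = sin φ).
The central angle between the endpoints is δ = arccos(p₁·p₂) ≈ 1.968 rad (112.8°).
Interpolate at f = 1/4 with slerp weights a = sin((1−f)δ)/sin δ ≈ 1.080, b = sin(fδ)/sin δ ≈ 0.512.
p = a·p₁ + b·p₂ ≈ (-0.911, -0.031, -0.410); φ = arcsin(p_z) ≈ -24.23°, λ = atan2(p_y, p_x) ≈ -178.03°.

≈ lat -24°, lon -178°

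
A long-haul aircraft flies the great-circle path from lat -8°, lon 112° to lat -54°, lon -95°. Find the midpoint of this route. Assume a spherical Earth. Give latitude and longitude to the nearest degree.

≈ lat -60°, lon 142°

Write both endpoints as unit vectors p₁, p₂ with components (cos φ cos λ, cos φ sin λ, sin φ).
The central angle between the endpoints is δ = arccos(p₁·p₂) ≈ 1.989 rad (114.0°).
Interpolate at f = 1/2 with slerp weights a = sin((1−f)δ)/sin δ ≈ 0.917, b = sin(fδ)/sin δ ≈ 0.917.
p = a·p₁ + b·p₂ ≈ (-0.387, 0.305, -0.870); φ = arcsin(p_z) ≈ -60.45°, λ = atan2(p_y, p_x) ≈ 141.77°.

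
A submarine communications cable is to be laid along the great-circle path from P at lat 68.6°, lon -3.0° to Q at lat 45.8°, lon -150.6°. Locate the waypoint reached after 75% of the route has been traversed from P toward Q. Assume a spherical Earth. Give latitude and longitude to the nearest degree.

Write both endpoints as unit vectors p₁, p₂ with components (cos φ cos λ, cos φ sin λ, sin φ).
The central angle between the endpoints is δ = arccos(p₁·p₂) ≈ 1.101 rad (63.1°).
Interpolate at f = 0.75 with slerp weights a = sin((1−f)δ)/sin δ ≈ 0.305, b = sin(fδ)/sin δ ≈ 0.824.
p = a·p₁ + b·p₂ ≈ (-0.390, -0.288, 0.875); φ = arcsin(p_z) ≈ 61.02°, λ = atan2(p_y, p_x) ≈ -143.53°.

≈ lat 61°, lon -144°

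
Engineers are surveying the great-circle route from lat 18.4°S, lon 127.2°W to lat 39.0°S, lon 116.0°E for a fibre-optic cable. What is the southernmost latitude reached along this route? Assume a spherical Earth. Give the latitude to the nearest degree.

The great circle lies in the plane with unit normal n̂ = (p₁ × p₂)/|p₁ × p₂|.
Here n̂_z ≈ -0.664; the vertex latitude is φ_max = arccos|n̂_z| ≈ 48.4°.
Check via Clairaut: cos φ_max = |cos φ₁| · sin C = cos(18.4°)·sin(135.6°) ≈ 0.664, again giving ≈ 48.4°.

≈ 48°S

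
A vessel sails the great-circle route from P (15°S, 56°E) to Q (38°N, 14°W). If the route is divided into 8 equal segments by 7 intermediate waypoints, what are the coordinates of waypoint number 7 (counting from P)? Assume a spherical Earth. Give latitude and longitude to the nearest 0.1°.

Write both endpoints as unit vectors p₁, p₂ with components (cos φ cos λ, cos φ sin λ, sin φ).
The central angle between the endpoints is δ = arccos(p₁·p₂) ≈ 1.470 rad (84.2°).
Interpolate at f = 7/8 with slerp weights a = sin((1−f)δ)/sin δ ≈ 0.184, b = sin(fδ)/sin δ ≈ 0.965.
p = a·p₁ + b·p₂ ≈ (0.837, -0.037, 0.546); φ = arcsin(p_z) ≈ 33.12°, λ = atan2(p_y, p_x) ≈ -2.52°.

≈ (33.1°N, 2.5°W)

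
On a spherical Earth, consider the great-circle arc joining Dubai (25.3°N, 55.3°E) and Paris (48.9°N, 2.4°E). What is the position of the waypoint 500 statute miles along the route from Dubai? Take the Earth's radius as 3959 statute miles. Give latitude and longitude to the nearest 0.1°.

Write both endpoints as unit vectors p₁, p₂ with components (cos φ cos λ, cos φ sin λ, sin φ).
The central angle between the endpoints is δ = arccos(p₁·p₂) ≈ 0.822 rad (47.1°). The total great-circle distance is δ·R ≈ 0.822 × 3959 ≈ 3255 mi, so the target fraction is f = 500/3255 ≈ 0.154.
Interpolate at f ≈ 0.154 with slerp weights a = sin((1−f)δ)/sin δ ≈ 0.875, b = sin(fδ)/sin δ ≈ 0.172.
p = a·p₁ + b·p₂ ≈ (0.563, 0.655, 0.504); φ = arcsin(p_z) ≈ 30.23°, λ = atan2(p_y, p_x) ≈ 49.31°.

≈ 30.2°N, 49.3°E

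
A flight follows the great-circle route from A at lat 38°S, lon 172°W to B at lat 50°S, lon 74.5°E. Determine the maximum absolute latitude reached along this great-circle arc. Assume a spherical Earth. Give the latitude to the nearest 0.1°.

≈ 61.2°S

The great circle lies in the plane with unit normal n̂ = (p₁ × p₂)/|p₁ × p₂|.
Here n̂_z ≈ -0.482; the vertex latitude is φ_max = arccos|n̂_z| ≈ 61.2°.
Check via Clairaut: cos φ_max = |cos φ₁| · sin C = cos(38.0°)·sin(142.3°) ≈ 0.482, again giving ≈ 61.2°.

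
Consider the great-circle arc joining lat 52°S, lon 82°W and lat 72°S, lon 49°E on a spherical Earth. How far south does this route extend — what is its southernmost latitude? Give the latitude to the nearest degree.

≈ 79°S

The great circle lies in the plane with unit normal n̂ = (p₁ × p₂)/|p₁ × p₂|.
Here n̂_z ≈ +0.184; the vertex latitude is φ_max = arccos|n̂_z| ≈ 79.4°.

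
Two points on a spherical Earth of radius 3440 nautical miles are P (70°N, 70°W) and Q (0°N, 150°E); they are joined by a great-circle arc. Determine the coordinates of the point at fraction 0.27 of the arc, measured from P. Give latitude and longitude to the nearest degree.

≈ (71°N, 166°W)

Write both endpoints as unit vectors p₁, p₂ with components (cos φ cos λ, cos φ sin λ, sin φ).
The central angle between the endpoints is δ = arccos(p₁·p₂) ≈ 1.836 rad (105.2°).
Interpolate at f = 0.27 with slerp weights a = sin((1−f)δ)/sin δ ≈ 1.009, b = sin(fδ)/sin δ ≈ 0.493.
p = a·p₁ + b·p₂ ≈ (-0.309, -0.078, 0.948); φ = arcsin(p_z) ≈ 71.43°, λ = atan2(p_y, p_x) ≈ -165.86°.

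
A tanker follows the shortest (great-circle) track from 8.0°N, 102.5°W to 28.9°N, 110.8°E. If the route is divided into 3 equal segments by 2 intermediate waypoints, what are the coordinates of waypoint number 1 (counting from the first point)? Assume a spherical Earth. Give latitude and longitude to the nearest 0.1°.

From cos δ = sin φ₁ sin φ₂ + cos φ₁ cos φ₂ cos Δλ, the central angle is δ ≈ 2.288 rad (131.1°).
Interpolate at f = 1/3 with slerp weights a = sin((1−f)δ)/sin δ ≈ 1.326, b = sin(fδ)/sin δ ≈ 0.917.
p = a·p₁ + b·p₂ ≈ (-0.569, -0.531, 0.628); φ = arcsin(p_z) ≈ 38.87°, λ = atan2(p_y, p_x) ≈ -136.97°.

≈ 38.9°N, 137.0°W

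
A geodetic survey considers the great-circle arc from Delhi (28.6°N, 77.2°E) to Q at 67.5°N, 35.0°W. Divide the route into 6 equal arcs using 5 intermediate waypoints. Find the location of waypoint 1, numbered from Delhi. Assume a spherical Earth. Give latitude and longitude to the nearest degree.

≈ 40°N, 71°E

Write both endpoints as unit vectors p₁, p₂ with components (cos φ cos λ, cos φ sin λ, sin φ).
The central angle between the endpoints is δ = arccos(p₁·p₂) ≈ 1.250 rad (71.6°).
Interpolate at f = 1/6 with slerp weights a = sin((1−f)δ)/sin δ ≈ 0.910, b = sin(fδ)/sin δ ≈ 0.218.
p = a·p₁ + b·p₂ ≈ (0.245, 0.731, 0.637); φ = arcsin(p_z) ≈ 39.55°, λ = atan2(p_y, p_x) ≈ 71.45°.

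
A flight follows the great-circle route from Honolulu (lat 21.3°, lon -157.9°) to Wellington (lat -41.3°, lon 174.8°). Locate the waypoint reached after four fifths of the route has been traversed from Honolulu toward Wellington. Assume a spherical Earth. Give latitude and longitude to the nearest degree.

≈ lat -29°, lon -178°

Convert each endpoint to a unit vector on the sphere (x = cos φ cos λ, y = cos φ sin λ, z = sin φ).
The central angle between the endpoints is δ = arccos(p₁·p₂) ≈ 1.179 rad (67.5°).
Interpolate at f = 4/5 with slerp weights a = sin((1−f)δ)/sin δ ≈ 0.253, b = sin(fδ)/sin δ ≈ 0.876.
p = a·p₁ + b·p₂ ≈ (-0.873, -0.029, -0.486); φ = arcsin(p_z) ≈ -29.09°, λ = atan2(p_y, p_x) ≈ -178.10°.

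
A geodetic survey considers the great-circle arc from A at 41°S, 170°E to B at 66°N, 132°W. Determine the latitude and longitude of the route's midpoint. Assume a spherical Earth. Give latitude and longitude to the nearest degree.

Write both endpoints as unit vectors p₁, p₂ with components (cos φ cos λ, cos φ sin λ, sin φ).
The central angle between the endpoints is δ = arccos(p₁·p₂) ≈ 2.023 rad (115.9°).
Interpolate at f = 1/2 with slerp weights a = sin((1−f)δ)/sin δ ≈ 0.942, b = sin(fδ)/sin δ ≈ 0.942.
p = a·p₁ + b·p₂ ≈ (-0.957, -0.161, 0.243); φ = arcsin(p_z) ≈ 14.04°, λ = atan2(p_y, p_x) ≈ -170.43°.

≈ 14°N, 170°W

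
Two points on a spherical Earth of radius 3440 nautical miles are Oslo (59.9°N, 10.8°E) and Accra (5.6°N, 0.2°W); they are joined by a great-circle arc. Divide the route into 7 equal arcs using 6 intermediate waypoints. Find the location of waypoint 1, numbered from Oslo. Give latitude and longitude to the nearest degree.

The haversine formula gives a central angle δ ≈ 0.959 rad (54.9°) between the endpoints.
Interpolate at f = 1/7 with slerp weights a = sin((1−f)δ)/sin δ ≈ 0.895, b = sin(fδ)/sin δ ≈ 0.167.
p = a·p₁ + b·p₂ ≈ (0.607, 0.084, 0.790); φ = arcsin(p_z) ≈ 52.23°, λ = atan2(p_y, p_x) ≈ 7.84°.

≈ 52°N, 8°E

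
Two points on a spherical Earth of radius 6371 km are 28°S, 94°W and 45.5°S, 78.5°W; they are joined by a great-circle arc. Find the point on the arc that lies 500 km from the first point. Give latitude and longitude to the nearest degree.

Write both endpoints as unit vectors p₁, p₂ with components (cos φ cos λ, cos φ sin λ, sin φ).
The central angle between the endpoints is δ = arccos(p₁·p₂) ≈ 0.373 rad (21.4°). The total great-circle distance is δ·R ≈ 0.373 × 6371 ≈ 2377 km, so the target fraction is f = 500/2377 ≈ 0.210.
Interpolate at f ≈ 0.210 with slerp weights a = sin((1−f)δ)/sin δ ≈ 0.797, b = sin(fδ)/sin δ ≈ 0.215.
p = a·p₁ + b·p₂ ≈ (-0.019, -0.849, -0.527); φ = arcsin(p_z) ≈ -31.83°, λ = atan2(p_y, p_x) ≈ -91.28°.

≈ 32°S, 91°W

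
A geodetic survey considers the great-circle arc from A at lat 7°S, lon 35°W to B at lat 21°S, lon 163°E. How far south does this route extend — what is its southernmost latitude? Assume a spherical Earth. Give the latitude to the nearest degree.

The great circle lies in the plane with unit normal n̂ = (p₁ × p₂)/|p₁ × p₂|.
Here n̂_z ≈ -0.524; the vertex latitude is φ_max = arccos|n̂_z| ≈ 58.4°.
Check via Clairaut: cos φ_max = |cos φ₁| · sin C = cos(7.0°)·sin(148.1°) ≈ 0.524, again giving ≈ 58.4°.

≈ 58°S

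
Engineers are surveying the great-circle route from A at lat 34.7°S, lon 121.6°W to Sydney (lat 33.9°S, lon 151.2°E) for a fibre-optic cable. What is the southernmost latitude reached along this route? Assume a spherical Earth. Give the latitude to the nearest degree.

The great circle lies in the plane with unit normal n̂ = (p₁ × p₂)/|p₁ × p₂|.
Here n̂_z ≈ -0.728; the vertex latitude is φ_max = arccos|n̂_z| ≈ 43.3°.

≈ 43°S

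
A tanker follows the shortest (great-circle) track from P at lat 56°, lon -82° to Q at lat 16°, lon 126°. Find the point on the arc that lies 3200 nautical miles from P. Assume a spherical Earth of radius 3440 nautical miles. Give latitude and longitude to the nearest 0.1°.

≈ lat 63.2°, lon 153.8°

The haversine formula gives a central angle δ ≈ 1.819 rad (104.2°) between the endpoints. The total great-circle distance is δ·R ≈ 1.819 × 3440 ≈ 6259 nmi, so the target fraction is f = 3200/6259 ≈ 0.511.
Interpolate at f ≈ 0.511 with slerp weights a = sin((1−f)δ)/sin δ ≈ 0.801, b = sin(fδ)/sin δ ≈ 0.827.
p = a·p₁ + b·p₂ ≈ (-0.405, 0.200, 0.892); φ = arcsin(p_z) ≈ 63.16°, λ = atan2(p_y, p_x) ≈ 153.76°.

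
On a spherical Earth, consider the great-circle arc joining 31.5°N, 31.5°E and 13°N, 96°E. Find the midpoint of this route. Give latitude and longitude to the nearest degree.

The haversine formula gives a central angle δ ≈ 1.076 rad (61.6°) between the endpoints.
Interpolate at f = 1/2 with slerp weights a = sin((1−f)δ)/sin δ ≈ 0.582, b = sin(fδ)/sin δ ≈ 0.582.
p = a·p₁ + b·p₂ ≈ (0.364, 0.824, 0.435); φ = arcsin(p_z) ≈ 25.80°, λ = atan2(p_y, p_x) ≈ 66.16°.

≈ 26°N, 66°E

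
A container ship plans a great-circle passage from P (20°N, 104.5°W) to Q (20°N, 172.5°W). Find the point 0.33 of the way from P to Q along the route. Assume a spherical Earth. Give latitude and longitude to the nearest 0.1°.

≈ (23.3°N, 126.8°W)

Write both endpoints as unit vectors p₁, p₂ with components (cos φ cos λ, cos φ sin λ, sin φ).
The central angle between the endpoints is δ = arccos(p₁·p₂) ≈ 1.107 rad (63.4°).
Interpolate at f = 0.33 with slerp weights a = sin((1−f)δ)/sin δ ≈ 0.755, b = sin(fδ)/sin δ ≈ 0.399.
p = a·p₁ + b·p₂ ≈ (-0.550, -0.736, 0.395); φ = arcsin(p_z) ≈ 23.26°, λ = atan2(p_y, p_x) ≈ -126.76°.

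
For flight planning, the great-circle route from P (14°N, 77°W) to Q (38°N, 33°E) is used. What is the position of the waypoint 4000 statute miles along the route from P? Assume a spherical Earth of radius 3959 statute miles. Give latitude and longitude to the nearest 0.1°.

Write both endpoints as unit vectors p₁, p₂ with components (cos φ cos λ, cos φ sin λ, sin φ).
The central angle between the endpoints is δ = arccos(p₁·p₂) ≈ 1.684 rad (96.5°). The total great-circle distance is δ·R ≈ 1.684 × 3959 ≈ 6665 mi, so the target fraction is f = 4000/6665 ≈ 0.600.
Interpolate at f ≈ 0.600 with slerp weights a = sin((1−f)δ)/sin δ ≈ 0.628, b = sin(fδ)/sin δ ≈ 0.852.
p = a·p₁ + b·p₂ ≈ (0.700, -0.227, 0.677); φ = arcsin(p_z) ≈ 42.58°, λ = atan2(p_y, p_x) ≈ -17.99°.

≈ (42.6°N, 18.0°W)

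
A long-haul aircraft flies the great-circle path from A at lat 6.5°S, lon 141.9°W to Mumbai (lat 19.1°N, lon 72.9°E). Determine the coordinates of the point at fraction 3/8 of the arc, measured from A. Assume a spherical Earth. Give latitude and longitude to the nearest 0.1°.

≈ lat 14.9°N, lon 168.1°E

Convert each endpoint to a unit vector on the sphere (x = cos φ cos λ, y = cos φ sin λ, z = sin φ).
The central angle between the endpoints is δ = arccos(p₁·p₂) ≈ 2.512 rad (143.9°).
Interpolate at f = 3/8 with slerp weights a = sin((1−f)δ)/sin δ ≈ 1.697, b = sin(fδ)/sin δ ≈ 1.372.
p = a·p₁ + b·p₂ ≈ (-0.946, 0.199, 0.257); φ = arcsin(p_z) ≈ 14.89°, λ = atan2(p_y, p_x) ≈ 168.11°.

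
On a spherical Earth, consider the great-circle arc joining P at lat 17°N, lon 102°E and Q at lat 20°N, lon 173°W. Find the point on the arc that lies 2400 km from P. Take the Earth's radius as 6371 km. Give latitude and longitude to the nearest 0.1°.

The haversine formula gives a central angle δ ≈ 1.392 rad (79.7°) between the endpoints. The total great-circle distance is δ·R ≈ 1.392 × 6371 ≈ 8865 km, so the target fraction is f = 2400/8865 ≈ 0.271.
Interpolate at f ≈ 0.271 with slerp weights a = sin((1−f)δ)/sin δ ≈ 0.863, b = sin(fδ)/sin δ ≈ 0.374.
p = a·p₁ + b·p₂ ≈ (-0.520, 0.765, 0.380); φ = arcsin(p_z) ≈ 22.35°, λ = atan2(p_y, p_x) ≈ 124.23°.

≈ lat 22.3°N, lon 124.2°E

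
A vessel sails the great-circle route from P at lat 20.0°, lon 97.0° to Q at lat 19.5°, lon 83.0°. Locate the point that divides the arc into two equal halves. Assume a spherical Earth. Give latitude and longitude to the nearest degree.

The haversine formula gives a central angle δ ≈ 0.230 rad (13.2°) between the endpoints.
Interpolate at f = 1/2 with slerp weights a = sin((1−f)δ)/sin δ ≈ 0.503, b = sin(fδ)/sin δ ≈ 0.503.
p = a·p₁ + b·p₂ ≈ (0.000, 0.940, 0.340); φ = arcsin(p_z) ≈ 19.89°, λ = atan2(p_y, p_x) ≈ 89.99°.

≈ lat 20°, lon 90°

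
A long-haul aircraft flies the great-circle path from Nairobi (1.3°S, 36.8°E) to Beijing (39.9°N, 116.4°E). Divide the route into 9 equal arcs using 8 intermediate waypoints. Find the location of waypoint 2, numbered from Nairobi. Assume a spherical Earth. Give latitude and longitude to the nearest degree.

≈ (11°N, 51°E)

Convert each endpoint to a unit vector on the sphere (x = cos φ cos λ, y = cos φ sin λ, z = sin φ).
The central angle between the endpoints is δ = arccos(p₁·p₂) ≈ 1.447 rad (82.9°).
Interpolate at f = 2/9 with slerp weights a = sin((1−f)δ)/sin δ ≈ 0.909, b = sin(fδ)/sin δ ≈ 0.318.
p = a·p₁ + b·p₂ ≈ (0.619, 0.763, 0.184); φ = arcsin(p_z) ≈ 10.58°, λ = atan2(p_y, p_x) ≈ 50.95°.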